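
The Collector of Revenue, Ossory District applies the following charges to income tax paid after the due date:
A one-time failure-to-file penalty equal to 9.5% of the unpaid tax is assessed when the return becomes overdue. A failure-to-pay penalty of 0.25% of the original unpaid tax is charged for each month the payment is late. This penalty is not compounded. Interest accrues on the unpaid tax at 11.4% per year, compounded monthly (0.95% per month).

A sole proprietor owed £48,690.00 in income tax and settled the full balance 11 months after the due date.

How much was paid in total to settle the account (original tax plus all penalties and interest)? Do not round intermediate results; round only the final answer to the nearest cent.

Failure-to-file penalty: 9.5% × £48,690.00 = £4,625.55
Failure-to-pay penalty = 0.25% × £48,690.00 × 11 mo = £1,338.98…
Interest: £48,690.00 × ((1 + 0.0095)^11 − 1) = £48,690.00 × 0.1096079… = £5,336.8106…
Total = £48,690.00 + £5,964.5250 + £5,336.8106… = £59,991.34

£59,991.34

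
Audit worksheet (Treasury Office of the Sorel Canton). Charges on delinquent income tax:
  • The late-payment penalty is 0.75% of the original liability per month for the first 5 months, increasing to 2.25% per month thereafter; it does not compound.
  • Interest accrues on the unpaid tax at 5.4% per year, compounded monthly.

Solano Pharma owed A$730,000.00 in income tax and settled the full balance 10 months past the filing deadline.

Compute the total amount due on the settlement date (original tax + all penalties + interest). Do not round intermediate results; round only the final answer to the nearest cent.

Penalty, months 1–5: 5 × 0.75% × A$730,000.00 = A$27,375.00
Penalty, months 6–10: 5 × 2.25% × A$730,000.00 = A$82,125.00
Interest (5.4%/yr ÷ 12 = 0.45%/month): A$730,000.00 × ((1 + 0.0045)^10 − 1) = A$33,523.2583…
Total = A$730,000.00 + A$109,500.0000 + A$33,523.2583… = A$873,023.26

A$873,023.26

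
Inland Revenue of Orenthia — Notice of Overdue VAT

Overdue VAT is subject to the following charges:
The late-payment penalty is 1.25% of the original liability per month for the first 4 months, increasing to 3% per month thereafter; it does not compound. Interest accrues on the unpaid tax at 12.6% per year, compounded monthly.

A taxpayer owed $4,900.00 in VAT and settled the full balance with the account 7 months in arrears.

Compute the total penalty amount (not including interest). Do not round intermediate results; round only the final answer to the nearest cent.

Penalty, months 1–4: 4 × 1.25% × $4,900.00 = $245.00
Penalty, months 5–7: 3 × 3% × $4,900.00 = $441.00
Total penalty = $245.00 + $441.00 = $686.00

$686.00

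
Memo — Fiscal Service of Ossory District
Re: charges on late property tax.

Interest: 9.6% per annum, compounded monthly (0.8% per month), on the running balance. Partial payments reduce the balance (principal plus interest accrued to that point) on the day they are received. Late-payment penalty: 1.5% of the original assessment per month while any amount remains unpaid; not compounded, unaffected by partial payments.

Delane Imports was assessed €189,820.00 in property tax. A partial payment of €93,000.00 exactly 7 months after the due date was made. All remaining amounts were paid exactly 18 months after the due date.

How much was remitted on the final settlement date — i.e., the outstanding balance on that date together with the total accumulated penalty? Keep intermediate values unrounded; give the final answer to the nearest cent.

€168,826.59

Balance at month 7: €189,820.0000 × (1 + 0.008)^7 = €200,708.4670…
After €93,000.00 payment: €200,708.4670… − €93,000.00 = €107,708.4670…
Balance at month 18: €107,708.4670… × (1 + 0.008)^11 = €117,575.1923…
Penalty: 18 × 1.5% × €189,820.00 = €51,251.40
Final settlement = outstanding balance + penalty = €117,575.1923… + €51,251.40 = €168,826.59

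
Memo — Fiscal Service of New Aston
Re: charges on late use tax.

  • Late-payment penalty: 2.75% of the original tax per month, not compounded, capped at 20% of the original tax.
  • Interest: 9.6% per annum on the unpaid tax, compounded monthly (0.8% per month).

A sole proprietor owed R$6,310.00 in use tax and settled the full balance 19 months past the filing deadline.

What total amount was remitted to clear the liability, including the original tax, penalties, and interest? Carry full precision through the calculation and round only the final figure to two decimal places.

R$8,603.41

Penalty (uncapped): 19 × 2.75% × R$6,310.00 = R$3,296.98…; cap = 20% × R$6,310.00 = R$1,262.00 → penalty = R$1,262.00
Interest: R$6,310.00 × ((1 + 0.008)^19 − 1) = R$6,310.00 × 0.1634564… = R$1,031.4098…
Total = R$6,310.00 + R$1,262.0000 + R$1,031.4098… = R$8,603.41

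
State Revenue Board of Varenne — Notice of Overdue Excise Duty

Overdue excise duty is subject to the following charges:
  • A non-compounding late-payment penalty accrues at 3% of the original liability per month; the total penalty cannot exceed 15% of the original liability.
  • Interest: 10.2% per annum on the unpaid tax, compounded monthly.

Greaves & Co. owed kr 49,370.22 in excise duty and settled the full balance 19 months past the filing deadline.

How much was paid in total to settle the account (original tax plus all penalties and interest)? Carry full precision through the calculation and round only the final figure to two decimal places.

Penalty (uncapped): 19 × 3% × kr 49,370.22 = kr 28,141.03…; cap = 15% × kr 49,370.22 = kr 7,405.53… → penalty = kr 7,405.53…
Interest (10.2%/yr ÷ 12 = 0.85%/month): kr 49,370.22 × ((1 + 0.0085)^19 − 1) = kr 8,613.6517…
Total = kr 49,370.22 + kr 7,405.5330 + kr 8,613.6517… = kr 65,389.40

kr 65,389.40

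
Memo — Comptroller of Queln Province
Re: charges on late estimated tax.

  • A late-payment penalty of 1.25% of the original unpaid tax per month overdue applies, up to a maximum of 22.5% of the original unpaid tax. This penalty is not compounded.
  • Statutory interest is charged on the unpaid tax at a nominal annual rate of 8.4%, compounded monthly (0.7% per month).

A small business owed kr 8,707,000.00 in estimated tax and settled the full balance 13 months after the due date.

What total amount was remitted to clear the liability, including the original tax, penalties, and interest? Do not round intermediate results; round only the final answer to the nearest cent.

kr 10,948,371.93

Penalty: 13 × 1.25% × kr 8,707,000.00 = kr 1,414,887.50 (below the 22.5% cap of kr 1,959,075.00)
Interest: kr 8,707,000.00 × ((1 + 0.007)^13 − 1) = kr 8,707,000.00 × 0.0949218… = kr 826,484.4308…
Total = kr 8,707,000.00 + kr 1,414,887.5000 + kr 826,484.4308… = kr 10,948,371.93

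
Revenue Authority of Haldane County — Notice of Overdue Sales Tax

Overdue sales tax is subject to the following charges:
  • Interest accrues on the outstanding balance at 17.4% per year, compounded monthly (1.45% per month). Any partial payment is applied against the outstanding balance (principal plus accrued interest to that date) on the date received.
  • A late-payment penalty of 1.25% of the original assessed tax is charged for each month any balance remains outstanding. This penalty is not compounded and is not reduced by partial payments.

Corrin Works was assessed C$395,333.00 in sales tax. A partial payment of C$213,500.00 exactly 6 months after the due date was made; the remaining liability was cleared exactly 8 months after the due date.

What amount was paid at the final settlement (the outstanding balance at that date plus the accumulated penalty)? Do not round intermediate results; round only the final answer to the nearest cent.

Balance at month 6: C$395,333.0000 × (1 + 0.0145)^6 = C$430,998.1205…
After C$213,500.00 payment: C$430,998.1205… − C$213,500.00 = C$217,498.1205…
Balance at month 8: C$217,498.1205… × (1 + 0.0145)^2 = C$223,851.2950…
Penalty: 8 × 1.25% × C$395,333.00 = C$39,533.30
Final settlement = outstanding balance + penalty = C$223,851.2950… + C$39,533.30 = C$263,384.60

C$263,384.60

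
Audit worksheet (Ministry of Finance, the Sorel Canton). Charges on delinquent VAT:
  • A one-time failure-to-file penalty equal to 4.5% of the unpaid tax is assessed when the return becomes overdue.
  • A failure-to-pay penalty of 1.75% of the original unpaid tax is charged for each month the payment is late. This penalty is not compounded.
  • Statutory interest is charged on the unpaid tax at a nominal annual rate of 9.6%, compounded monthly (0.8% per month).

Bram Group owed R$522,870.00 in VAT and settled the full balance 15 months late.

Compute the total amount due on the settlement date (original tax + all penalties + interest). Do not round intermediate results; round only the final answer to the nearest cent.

Failure-to-file penalty: 4.5% × R$522,870.00 = R$23,529.15
Failure-to-pay penalty: 15 × 1.75% × R$522,870.00 = R$137,253.38…
Interest: R$522,870.00 × ((1 + 0.008)^15 − 1) = R$522,870.00 × 0.1269587… = R$66,382.8697…
Total = R$522,870.00 + R$160,782.5250 + R$66,382.8697… = R$750,035.39

R$750,035.39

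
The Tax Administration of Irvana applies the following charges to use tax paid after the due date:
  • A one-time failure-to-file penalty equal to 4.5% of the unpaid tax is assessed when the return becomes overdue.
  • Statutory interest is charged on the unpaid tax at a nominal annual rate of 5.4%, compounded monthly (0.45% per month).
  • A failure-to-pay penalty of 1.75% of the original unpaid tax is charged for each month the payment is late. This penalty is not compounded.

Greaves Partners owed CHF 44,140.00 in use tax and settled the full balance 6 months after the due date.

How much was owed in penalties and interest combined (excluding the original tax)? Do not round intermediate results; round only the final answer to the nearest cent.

CHF 7,826.27

Failure-to-file penalty: 4.5% × CHF 44,140.00 = CHF 1,986.30
Failure-to-pay penalty: 6 × 1.75% × CHF 44,140.00 = CHF 4,634.70
Interest: CHF 44,140.00 × ((1 + 0.0045)^6 − 1) = CHF 44,140.00 × 0.0273056… = CHF 1,205.2682…
Penalties + interest = CHF 6,621.0000 + CHF 1,205.2682… = CHF 7,826.27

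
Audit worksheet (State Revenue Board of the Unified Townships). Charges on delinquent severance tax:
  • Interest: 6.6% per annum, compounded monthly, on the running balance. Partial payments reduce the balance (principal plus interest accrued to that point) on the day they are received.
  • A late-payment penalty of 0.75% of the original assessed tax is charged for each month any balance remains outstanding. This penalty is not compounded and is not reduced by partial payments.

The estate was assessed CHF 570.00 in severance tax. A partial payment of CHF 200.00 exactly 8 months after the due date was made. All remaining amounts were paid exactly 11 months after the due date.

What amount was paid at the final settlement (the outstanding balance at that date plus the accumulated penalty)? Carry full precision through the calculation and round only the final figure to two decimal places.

CHF 449.16

Monthly rate = 6.6% ÷ 12 = 0.55%
Balance at month 8: CHF 570.0000 × (1 + 0.0055)^8 = CHF 595.5681…
After CHF 200.00 payment: CHF 595.5681… − CHF 200.00 = CHF 395.5681…
Balance at month 11: CHF 395.5681… × (1 + 0.0055)^3 = CHF 402.1310…
Penalty: 11 × 0.75% × CHF 570.00 = CHF 47.03…
Final settlement = outstanding balance + penalty = CHF 402.1310… + CHF 47.03… = CHF 449.16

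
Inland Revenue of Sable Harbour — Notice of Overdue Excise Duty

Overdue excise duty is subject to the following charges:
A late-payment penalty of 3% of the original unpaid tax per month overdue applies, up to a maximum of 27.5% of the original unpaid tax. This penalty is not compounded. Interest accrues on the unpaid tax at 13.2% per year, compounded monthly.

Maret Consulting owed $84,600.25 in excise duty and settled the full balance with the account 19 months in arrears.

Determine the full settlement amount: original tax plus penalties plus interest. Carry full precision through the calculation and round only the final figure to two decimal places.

$127,411.31

Penalty (uncapped): 19 × 3% × $84,600.25 = $48,222.14…; cap = 27.5% × $84,600.25 = $23,265.07… → penalty = $23,265.07…
Interest (13.2%/yr ÷ 12 = 1.1%/month): $84,600.25 × ((1 + 0.011)^19 − 1) = $19,545.9918…
Total = $84,600.25 + $23,265.0688… + $19,545.9918… = $127,411.31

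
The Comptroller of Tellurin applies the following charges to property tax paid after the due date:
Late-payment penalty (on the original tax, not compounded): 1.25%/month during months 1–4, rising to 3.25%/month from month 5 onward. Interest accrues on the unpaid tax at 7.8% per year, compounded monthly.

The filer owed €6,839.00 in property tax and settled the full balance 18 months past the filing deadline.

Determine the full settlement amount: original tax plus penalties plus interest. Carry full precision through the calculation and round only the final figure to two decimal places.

Penalty, months 1–4: 4 × 1.25% × €6,839.00 = €341.95
Penalty, months 5–18: 14 × 3.25% × €6,839.00 = €3,111.75…
Interest (7.8%/yr ÷ 12 = 0.65%/month): €6,839.00 × ((1 + 0.0065)^18 − 1) = €845.9426…
Total = €6,839.00 + €3,453.6950 + €845.9426… = €11,138.64

€11,138.64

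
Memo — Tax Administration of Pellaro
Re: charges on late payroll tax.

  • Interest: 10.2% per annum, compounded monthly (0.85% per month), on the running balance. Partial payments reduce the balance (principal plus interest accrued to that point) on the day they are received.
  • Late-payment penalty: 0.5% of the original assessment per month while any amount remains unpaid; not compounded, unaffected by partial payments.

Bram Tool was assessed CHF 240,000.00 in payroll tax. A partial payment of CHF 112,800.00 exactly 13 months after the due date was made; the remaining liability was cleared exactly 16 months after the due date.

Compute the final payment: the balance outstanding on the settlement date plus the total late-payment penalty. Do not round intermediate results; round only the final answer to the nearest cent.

CHF 178,304.75

Balance at month 13: CHF 240,000.0000 × (1 + 0.0085)^13 = CHF 267,915.5832…
After CHF 112,800.00 payment: CHF 267,915.5832… − CHF 112,800.00 = CHF 155,115.5832…
Balance at month 16: CHF 155,115.5832… × (1 + 0.0085)^3 = CHF 159,104.7471…
Penalty: 16 × 0.5% × CHF 240,000.00 = CHF 19,200.00
Final settlement = outstanding balance + penalty = CHF 159,104.7471… + CHF 19,200.00 = CHF 178,304.75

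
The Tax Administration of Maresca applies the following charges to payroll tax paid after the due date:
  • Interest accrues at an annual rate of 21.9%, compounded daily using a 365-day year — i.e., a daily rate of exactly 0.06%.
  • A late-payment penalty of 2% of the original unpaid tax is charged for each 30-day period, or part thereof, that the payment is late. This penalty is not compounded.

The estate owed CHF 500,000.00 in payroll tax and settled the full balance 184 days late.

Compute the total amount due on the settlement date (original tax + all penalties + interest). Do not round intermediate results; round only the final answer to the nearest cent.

CHF 628,343.85

Penalty periods: ⌈184/30⌉ = 7; penalty = 7 × 2% × CHF 500,000.00 = CHF 70,000.00
Interest: CHF 500,000.00 × ((1 + 0.0006)^184 − 1) = CHF 500,000.00 × 0.11668770… = CHF 58,343.8502…
Total = CHF 500,000.00 + CHF 70,000.0000 + CHF 58,343.8502… = CHF 628,343.85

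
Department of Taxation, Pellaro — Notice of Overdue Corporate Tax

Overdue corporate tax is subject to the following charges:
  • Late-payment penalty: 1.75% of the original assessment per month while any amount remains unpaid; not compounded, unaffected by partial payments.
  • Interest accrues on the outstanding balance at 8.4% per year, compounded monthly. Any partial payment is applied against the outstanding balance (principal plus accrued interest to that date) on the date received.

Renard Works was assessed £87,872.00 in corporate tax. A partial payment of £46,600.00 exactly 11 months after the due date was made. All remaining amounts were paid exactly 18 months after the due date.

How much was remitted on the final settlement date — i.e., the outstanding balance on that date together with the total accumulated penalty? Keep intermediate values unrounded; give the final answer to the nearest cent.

£78,375.67

Monthly rate = 8.4% ÷ 12 = 0.7%
Balance at month 11: £87,872.0000 × (1 + 0.007)^11 = £94,880.0025…
After £46,600.00 payment: £94,880.0025… − £46,600.00 = £48,280.0025…
Balance at month 18: £48,280.0025… × (1 + 0.007)^7 = £50,695.9864…
Penalty: 18 × 1.75% × £87,872.00 = £27,679.68
Final settlement = outstanding balance + penalty = £50,695.9864… + £27,679.68 = £78,375.67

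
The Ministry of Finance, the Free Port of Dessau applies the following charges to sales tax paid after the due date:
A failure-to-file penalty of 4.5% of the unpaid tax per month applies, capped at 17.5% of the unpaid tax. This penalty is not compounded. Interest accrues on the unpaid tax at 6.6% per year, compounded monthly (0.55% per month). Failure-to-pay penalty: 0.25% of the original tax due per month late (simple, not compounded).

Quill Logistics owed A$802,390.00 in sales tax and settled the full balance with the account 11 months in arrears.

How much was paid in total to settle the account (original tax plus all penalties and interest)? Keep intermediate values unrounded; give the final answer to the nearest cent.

Failure-to-file: 11 × 4.5% × A$802,390.00 = A$397,183.05, capped at 17.5% × A$802,390.00 = A$140,418.25
Failure-to-pay penalty = 0.25% × A$802,390.00 × 11 mo = A$22,065.73…
Interest: A$802,390.00 × ((1 + 0.0055)^11 − 1) = A$802,390.00 × 0.0621915… = A$49,901.8426…
Total = A$802,390.00 + A$162,483.9750 + A$49,901.8426… = A$1,014,775.82

A$1,014,775.82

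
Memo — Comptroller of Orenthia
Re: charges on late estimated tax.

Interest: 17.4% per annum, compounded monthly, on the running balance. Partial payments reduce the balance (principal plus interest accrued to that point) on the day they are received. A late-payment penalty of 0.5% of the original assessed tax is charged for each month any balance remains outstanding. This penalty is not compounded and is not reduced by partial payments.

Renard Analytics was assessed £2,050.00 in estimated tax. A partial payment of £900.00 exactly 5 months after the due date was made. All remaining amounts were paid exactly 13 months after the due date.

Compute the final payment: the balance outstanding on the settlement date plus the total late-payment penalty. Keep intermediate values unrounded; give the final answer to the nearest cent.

£1,595.29

Monthly rate = 17.4% ÷ 12 = 1.45%
Balance at month 5: £2,050.0000 × (1 + 0.0145)^5 = £2,202.9981…
After £900.00 payment: £2,202.9981… − £900.00 = £1,302.9981…
Balance at month 13: £1,302.9981… × (1 + 0.0145)^8 = £1,462.0431…
Penalty: 13 × 0.5% × £2,050.00 = £133.25
Final settlement = outstanding balance + penalty = £1,462.0431… + £133.25 = £1,595.29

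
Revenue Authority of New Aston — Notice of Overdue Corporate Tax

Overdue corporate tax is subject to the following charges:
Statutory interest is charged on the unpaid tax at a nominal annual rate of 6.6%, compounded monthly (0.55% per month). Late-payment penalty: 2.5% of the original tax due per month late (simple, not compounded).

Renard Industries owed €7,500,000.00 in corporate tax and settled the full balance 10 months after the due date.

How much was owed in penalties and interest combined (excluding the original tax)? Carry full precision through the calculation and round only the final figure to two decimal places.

€2,297,860.56

Late-payment penalty: 10 × 2.5% × €7,500,000.00 = €1,875,000.00
Interest: €7,500,000.00 × ((1 + 0.0055)^10 − 1) = €7,500,000.00 × 0.0563814… = €422,860.5633…
Penalties + interest = €1,875,000.0000 + €422,860.5633… = €2,297,860.56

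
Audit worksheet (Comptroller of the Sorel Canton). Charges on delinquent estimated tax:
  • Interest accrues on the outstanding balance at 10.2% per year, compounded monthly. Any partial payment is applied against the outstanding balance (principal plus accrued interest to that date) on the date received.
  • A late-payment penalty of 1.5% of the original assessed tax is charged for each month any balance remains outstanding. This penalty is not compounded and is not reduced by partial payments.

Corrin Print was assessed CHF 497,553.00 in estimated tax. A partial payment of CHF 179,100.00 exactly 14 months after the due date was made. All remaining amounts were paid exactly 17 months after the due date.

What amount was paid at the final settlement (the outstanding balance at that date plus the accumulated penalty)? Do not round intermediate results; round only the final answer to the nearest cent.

CHF 517,722.50

Monthly rate = 10.2% ÷ 12 = 0.85%
Balance at month 14: CHF 497,553.0000 × (1 + 0.0085)^14 = CHF 560,146.9620…
After CHF 179,100.00 payment: CHF 560,146.9620… − CHF 179,100.00 = CHF 381,046.9620…
Balance at month 17: CHF 381,046.9620… × (1 + 0.0085)^3 = CHF 390,846.4854…
Penalty: 17 × 1.5% × CHF 497,553.00 = CHF 126,876.02…
Final settlement = outstanding balance + penalty = CHF 390,846.4854… + CHF 126,876.02… = CHF 517,722.50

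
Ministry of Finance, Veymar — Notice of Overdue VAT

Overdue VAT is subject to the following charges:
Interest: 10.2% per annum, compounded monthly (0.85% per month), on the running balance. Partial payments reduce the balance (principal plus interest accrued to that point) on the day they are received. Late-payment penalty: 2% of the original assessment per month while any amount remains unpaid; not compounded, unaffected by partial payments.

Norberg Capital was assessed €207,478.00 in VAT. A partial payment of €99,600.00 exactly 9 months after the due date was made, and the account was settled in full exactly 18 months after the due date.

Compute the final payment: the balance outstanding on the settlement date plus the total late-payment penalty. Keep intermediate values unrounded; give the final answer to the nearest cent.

€208,831.43

Balance at month 9: €207,478.0000 × (1 + 0.0085)^9 = €223,900.5580…
After €99,600.00 payment: €223,900.5580… − €99,600.00 = €124,300.5580…
Balance at month 18: €124,300.5580… × (1 + 0.0085)^9 = €134,139.3511…
Penalty: 18 × 2% × €207,478.00 = €74,692.08
Final settlement = outstanding balance + penalty = €134,139.3511… + €74,692.08 = €208,831.43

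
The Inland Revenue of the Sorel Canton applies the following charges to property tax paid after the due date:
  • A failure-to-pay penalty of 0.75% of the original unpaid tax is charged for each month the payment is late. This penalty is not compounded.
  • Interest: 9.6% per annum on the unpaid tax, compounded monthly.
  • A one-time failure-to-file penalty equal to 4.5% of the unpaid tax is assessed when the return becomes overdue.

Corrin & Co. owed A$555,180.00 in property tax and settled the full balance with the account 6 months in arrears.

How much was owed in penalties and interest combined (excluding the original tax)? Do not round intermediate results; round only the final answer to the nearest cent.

Failure-to-file penalty: 4.5% × A$555,180.00 = A$24,983.10
Failure-to-pay penalty: 6 × 0.75% × A$555,180.00 = A$24,983.10
Interest (9.6%/yr ÷ 12 = 0.8%/month): A$555,180.00 × ((1 + 0.008)^6 − 1) = A$27,187.3321…
Penalties + interest = A$49,966.2000 + A$27,187.3321… = A$77,153.53

A$77,153.53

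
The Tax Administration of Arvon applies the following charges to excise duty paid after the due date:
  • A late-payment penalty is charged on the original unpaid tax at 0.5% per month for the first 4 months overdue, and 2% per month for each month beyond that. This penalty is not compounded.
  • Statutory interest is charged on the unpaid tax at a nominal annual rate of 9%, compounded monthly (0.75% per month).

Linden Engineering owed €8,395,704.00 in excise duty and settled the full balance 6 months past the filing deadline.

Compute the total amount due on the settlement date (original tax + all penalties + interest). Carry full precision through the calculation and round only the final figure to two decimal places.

Penalty, months 1–4: 4 × 0.5% × €8,395,704.00 = €167,914.08
Penalty, months 5–6: 2 × 2% × €8,395,704.00 = €335,828.16
Interest: €8,395,704.00 × ((1 + 0.0075)^6 − 1) = €8,395,704.00 × 0.0458522… = €384,961.7937…
Total = €8,395,704.00 + €503,742.2400 + €384,961.7937… = €9,284,408.03

€9,284,408.03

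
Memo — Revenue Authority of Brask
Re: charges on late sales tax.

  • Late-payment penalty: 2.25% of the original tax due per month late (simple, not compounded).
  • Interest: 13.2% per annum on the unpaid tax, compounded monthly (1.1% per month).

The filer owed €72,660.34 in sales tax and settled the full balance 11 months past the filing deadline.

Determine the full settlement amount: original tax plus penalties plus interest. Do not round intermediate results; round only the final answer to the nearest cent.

€99,935.54

Late-payment penalty: 11 × 2.25% × €72,660.34 = €17,983.43…
Interest: €72,660.34 × ((1 + 0.011)^11 − 1) = €72,660.34 × 0.1278795… = €9,291.7695…
Total = €72,660.34 + €17,983.4342… + €9,291.7695… = €99,935.54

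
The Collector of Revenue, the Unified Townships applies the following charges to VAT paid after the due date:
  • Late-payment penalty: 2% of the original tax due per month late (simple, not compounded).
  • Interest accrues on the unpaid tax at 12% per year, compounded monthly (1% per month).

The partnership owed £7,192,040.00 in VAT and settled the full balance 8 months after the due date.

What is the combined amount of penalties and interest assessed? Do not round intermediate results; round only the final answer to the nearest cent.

Late-payment penalty = 2% × £7,192,040.00 × 8 mo = £1,150,726.40
Interest: £7,192,040.00 × ((1 + 0.01)^8 − 1) = £7,192,040.00 × 0.0828567… = £595,908.7411…
Penalties + interest = £1,150,726.4000 + £595,908.7411… = £1,746,635.14

£1,746,635.14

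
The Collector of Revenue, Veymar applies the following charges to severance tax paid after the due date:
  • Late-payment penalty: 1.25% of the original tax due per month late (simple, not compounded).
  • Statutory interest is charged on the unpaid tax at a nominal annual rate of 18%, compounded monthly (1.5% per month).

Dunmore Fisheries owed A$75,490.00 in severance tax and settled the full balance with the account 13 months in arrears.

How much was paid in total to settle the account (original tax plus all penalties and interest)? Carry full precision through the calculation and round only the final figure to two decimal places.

A$103,878.20

Late-payment penalty = 1.25% × A$75,490.00 × 13 mo = A$12,267.13…
Interest: A$75,490.00 × ((1 + 0.015)^13 − 1) = A$75,490.00 × 0.2135524… = A$16,121.0740…
Total = A$75,490.00 + A$12,267.1250 + A$16,121.0740… = A$103,878.20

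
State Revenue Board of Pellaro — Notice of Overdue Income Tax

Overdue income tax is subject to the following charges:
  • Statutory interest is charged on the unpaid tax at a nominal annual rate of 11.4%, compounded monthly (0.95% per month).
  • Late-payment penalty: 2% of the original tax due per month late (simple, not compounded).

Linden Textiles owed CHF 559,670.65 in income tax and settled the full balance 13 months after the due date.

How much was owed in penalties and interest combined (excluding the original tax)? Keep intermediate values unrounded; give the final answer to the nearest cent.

Late-payment penalty: 13 × 2% × CHF 559,670.65 = CHF 145,514.37…
Interest: CHF 559,670.65 × ((1 + 0.0095)^13 − 1) = CHF 559,670.65 × 0.1307906… = CHF 73,199.6790…
Penalties + interest = CHF 145,514.3690 + CHF 73,199.6790… = CHF 218,714.05

CHF 218,714.05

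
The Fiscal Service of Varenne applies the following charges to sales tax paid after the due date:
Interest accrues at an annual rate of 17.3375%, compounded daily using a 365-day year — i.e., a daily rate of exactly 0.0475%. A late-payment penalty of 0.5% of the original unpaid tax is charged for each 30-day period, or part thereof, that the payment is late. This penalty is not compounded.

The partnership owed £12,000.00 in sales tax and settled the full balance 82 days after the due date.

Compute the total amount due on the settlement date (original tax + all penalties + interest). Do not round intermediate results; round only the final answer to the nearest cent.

£12,656.51

Penalty periods: ⌈82/30⌉ = 3; penalty = 3 × 0.5% × £12,000.00 = £180.00
Interest: £12,000.00 × ((1 + 0.000475)^82 − 1) = £12,000.00 × 0.03970888… = £476.5066…
Total = £12,000.00 + £180.0000 + £476.5066… = £12,656.51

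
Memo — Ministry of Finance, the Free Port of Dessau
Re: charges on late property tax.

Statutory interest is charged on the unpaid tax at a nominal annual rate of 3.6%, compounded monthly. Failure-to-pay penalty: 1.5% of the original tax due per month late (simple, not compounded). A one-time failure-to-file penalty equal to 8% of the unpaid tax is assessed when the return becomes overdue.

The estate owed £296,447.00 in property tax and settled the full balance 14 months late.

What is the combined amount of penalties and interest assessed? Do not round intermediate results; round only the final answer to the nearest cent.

£98,666.13

Failure-to-file penalty: 8% × £296,447.00 = £23,715.76
Failure-to-pay penalty: 14 × 1.5% × £296,447.00 = £62,253.87
Interest (3.6%/yr ÷ 12 = 0.3%/month): £296,447.00 × ((1 + 0.003)^14 − 1) = £12,696.5018…
Penalties + interest = £85,969.6300 + £12,696.5018… = £98,666.13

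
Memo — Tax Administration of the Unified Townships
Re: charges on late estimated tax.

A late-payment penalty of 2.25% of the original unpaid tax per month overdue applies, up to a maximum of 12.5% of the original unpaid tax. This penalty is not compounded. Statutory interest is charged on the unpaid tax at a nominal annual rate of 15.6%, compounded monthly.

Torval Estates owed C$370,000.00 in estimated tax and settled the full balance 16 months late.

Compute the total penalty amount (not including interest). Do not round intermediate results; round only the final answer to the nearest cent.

Penalty (uncapped): 16 × 2.25% × C$370,000.00 = C$133,200.00; cap = 12.5% × C$370,000.00 = C$46,250.00 → penalty = C$46,250.00

C$46,250.00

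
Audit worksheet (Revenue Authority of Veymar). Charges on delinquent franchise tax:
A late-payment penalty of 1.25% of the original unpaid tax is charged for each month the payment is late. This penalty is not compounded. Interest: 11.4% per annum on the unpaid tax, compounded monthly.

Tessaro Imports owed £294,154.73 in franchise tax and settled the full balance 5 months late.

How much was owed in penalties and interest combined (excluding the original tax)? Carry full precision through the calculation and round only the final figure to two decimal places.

£32,625.03

Late-payment penalty = 1.25% × £294,154.73 × 5 mo = £18,384.67…
Interest (11.4%/yr ÷ 12 = 0.95%/month): £294,154.73 × ((1 + 0.0095)^5 − 1) = £14,240.3583…
Penalties + interest = £18,384.6706… + £14,240.3583… = £32,625.03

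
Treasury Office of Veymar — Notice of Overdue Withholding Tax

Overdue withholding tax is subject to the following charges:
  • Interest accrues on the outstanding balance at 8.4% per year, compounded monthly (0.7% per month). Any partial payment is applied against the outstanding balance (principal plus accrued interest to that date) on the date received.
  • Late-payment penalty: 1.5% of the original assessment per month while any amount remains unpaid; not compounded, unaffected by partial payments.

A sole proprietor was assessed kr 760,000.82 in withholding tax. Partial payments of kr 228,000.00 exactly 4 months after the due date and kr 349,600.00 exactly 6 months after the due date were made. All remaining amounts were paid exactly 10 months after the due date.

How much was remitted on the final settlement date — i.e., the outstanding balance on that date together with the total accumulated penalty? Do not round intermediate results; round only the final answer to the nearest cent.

Balance at month 4: kr 760,000.8200 × (1 + 0.007)^4 = kr 781,505.3277…
After kr 228,000.00 payment: kr 781,505.3277… − kr 228,000.00 = kr 553,505.3277…
Balance at month 6: kr 553,505.3277… × (1 + 0.007)^2 = kr 561,281.5241…
After kr 349,600.00 payment: kr 561,281.5241… − kr 349,600.00 = kr 211,681.5241…
Balance at month 10: kr 211,681.5241… × (1 + 0.007)^4 = kr 217,671.1321…
Penalty: 10 × 1.5% × kr 760,000.82 = kr 114,000.12…
Final settlement = outstanding balance + penalty = kr 217,671.1321… + kr 114,000.12… = kr 331,671.26

kr 331,671.26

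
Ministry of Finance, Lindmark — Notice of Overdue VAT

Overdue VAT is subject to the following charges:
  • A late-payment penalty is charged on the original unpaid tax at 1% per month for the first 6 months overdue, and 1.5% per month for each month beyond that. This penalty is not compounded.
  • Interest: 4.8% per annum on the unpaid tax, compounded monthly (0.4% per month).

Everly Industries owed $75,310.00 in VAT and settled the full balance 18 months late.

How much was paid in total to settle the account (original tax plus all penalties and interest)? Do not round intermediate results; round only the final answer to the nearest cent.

Penalty, months 1–6: 6 × 1% × $75,310.00 = $4,518.60
Penalty, months 7–18: 12 × 1.5% × $75,310.00 = $13,555.80
Interest: $75,310.00 × ((1 + 0.004)^18 − 1) = $75,310.00 × 0.0745010… = $5,610.6715…
Total = $75,310.00 + $18,074.4000 + $5,610.6715… = $98,995.07

$98,995.07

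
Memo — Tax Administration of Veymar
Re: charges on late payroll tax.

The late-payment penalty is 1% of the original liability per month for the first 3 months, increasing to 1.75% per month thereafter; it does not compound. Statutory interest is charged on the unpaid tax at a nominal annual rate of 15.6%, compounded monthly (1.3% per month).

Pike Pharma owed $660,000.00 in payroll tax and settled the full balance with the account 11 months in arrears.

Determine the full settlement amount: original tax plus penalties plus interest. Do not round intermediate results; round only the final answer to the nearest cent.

$872,960.29

Penalty, months 1–3: 3 × 1% × $660,000.00 = $19,800.00
Penalty, months 4–11: 8 × 1.75% × $660,000.00 = $92,400.00
Interest: $660,000.00 × ((1 + 0.013)^11 − 1) = $660,000.00 × 0.1526671… = $100,760.2886…
Total = $660,000.00 + $112,200.0000 + $100,760.2886… = $872,960.29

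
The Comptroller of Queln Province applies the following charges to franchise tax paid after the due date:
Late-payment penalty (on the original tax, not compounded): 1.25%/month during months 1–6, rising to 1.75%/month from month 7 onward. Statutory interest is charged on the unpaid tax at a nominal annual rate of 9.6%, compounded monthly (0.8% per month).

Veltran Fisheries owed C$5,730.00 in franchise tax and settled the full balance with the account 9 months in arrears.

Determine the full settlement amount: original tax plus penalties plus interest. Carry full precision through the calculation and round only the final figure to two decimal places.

Penalty, months 1–6: 6 × 1.25% × C$5,730.00 = C$429.75
Penalty, months 7–9: 3 × 1.75% × C$5,730.00 = C$300.83…
Interest: C$5,730.00 × ((1 + 0.008)^9 − 1) = C$5,730.00 × 0.0743475… = C$426.0113…
Total = C$5,730.00 + C$730.5750 + C$426.0113… = C$6,886.59

C$6,886.59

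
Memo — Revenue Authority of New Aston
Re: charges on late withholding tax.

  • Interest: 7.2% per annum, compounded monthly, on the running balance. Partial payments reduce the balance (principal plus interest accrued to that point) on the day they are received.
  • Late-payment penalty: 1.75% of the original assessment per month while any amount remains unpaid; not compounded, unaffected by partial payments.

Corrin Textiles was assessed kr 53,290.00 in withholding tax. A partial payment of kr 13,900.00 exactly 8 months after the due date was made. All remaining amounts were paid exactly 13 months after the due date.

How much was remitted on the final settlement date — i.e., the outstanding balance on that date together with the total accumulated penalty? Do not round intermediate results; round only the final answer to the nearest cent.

kr 55,401.04

Monthly rate = 7.2% ÷ 12 = 0.6%
Balance at month 8: kr 53,290.0000 × (1 + 0.006)^8 = kr 55,902.2858…
After kr 13,900.00 payment: kr 55,902.2858… − kr 13,900.00 = kr 42,002.2858…
Balance at month 13: kr 42,002.2858… × (1 + 0.006)^5 = kr 43,277.5662…
Penalty: 13 × 1.75% × kr 53,290.00 = kr 12,123.48…
Final settlement = outstanding balance + penalty = kr 43,277.5662… + kr 12,123.48… = kr 55,401.04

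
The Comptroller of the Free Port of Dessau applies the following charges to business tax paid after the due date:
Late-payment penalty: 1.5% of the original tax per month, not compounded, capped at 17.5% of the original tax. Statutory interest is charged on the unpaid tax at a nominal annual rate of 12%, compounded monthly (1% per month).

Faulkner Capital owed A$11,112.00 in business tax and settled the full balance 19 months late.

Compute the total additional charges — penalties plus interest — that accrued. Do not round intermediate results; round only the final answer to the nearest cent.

A$4,257.11

Penalty (uncapped): 19 × 1.5% × A$11,112.00 = A$3,166.92; cap = 17.5% × A$11,112.00 = A$1,944.60 → penalty = A$1,944.60
Interest: A$11,112.00 × ((1 + 0.01)^19 − 1) = A$11,112.00 × 0.2081090… = A$2,312.5067…
Penalties + interest = A$1,944.6000 + A$2,312.5067… = A$4,257.11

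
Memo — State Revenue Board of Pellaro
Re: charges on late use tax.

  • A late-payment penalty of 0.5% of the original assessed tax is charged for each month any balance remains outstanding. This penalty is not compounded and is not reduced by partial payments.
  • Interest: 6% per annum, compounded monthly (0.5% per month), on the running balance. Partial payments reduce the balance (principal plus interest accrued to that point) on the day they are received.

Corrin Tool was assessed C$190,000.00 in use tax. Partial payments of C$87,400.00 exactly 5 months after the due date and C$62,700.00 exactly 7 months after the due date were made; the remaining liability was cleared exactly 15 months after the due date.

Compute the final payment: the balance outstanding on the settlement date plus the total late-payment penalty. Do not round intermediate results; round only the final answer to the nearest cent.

C$61,887.74

Balance at month 5: C$190,000.0000 × (1 + 0.005)^5 = C$194,797.7381…
After C$87,400.00 payment: C$194,797.7381… − C$87,400.00 = C$107,397.7381…
Balance at month 7: C$107,397.7381… × (1 + 0.005)^2 = C$108,474.4004…
After C$62,700.00 payment: C$108,474.4004… − C$62,700.00 = C$45,774.4004…
Balance at month 15: C$45,774.4004… × (1 + 0.005)^8 = C$47,637.7409…
Penalty: 15 × 0.5% × C$190,000.00 = C$14,250.00
Final settlement = outstanding balance + penalty = C$47,637.7409… + C$14,250.00 = C$61,887.74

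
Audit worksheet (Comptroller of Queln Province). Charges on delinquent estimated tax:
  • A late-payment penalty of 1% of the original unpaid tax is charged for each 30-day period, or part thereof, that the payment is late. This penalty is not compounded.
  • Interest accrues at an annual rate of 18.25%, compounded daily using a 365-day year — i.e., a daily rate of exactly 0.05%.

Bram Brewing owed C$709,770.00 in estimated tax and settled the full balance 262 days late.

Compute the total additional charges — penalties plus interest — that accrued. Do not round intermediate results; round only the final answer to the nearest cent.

C$163,197.74

Penalty periods: ⌈262/30⌉ = 9; penalty = 9 × 1% × C$709,770.00 = C$63,879.30
Interest: C$709,770.00 × ((1 + 0.0005)^262 − 1) = C$709,770.00 × 0.13993046… = C$99,318.4429…
Penalties + interest = C$63,879.3000 + C$99,318.4429… = C$163,197.74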